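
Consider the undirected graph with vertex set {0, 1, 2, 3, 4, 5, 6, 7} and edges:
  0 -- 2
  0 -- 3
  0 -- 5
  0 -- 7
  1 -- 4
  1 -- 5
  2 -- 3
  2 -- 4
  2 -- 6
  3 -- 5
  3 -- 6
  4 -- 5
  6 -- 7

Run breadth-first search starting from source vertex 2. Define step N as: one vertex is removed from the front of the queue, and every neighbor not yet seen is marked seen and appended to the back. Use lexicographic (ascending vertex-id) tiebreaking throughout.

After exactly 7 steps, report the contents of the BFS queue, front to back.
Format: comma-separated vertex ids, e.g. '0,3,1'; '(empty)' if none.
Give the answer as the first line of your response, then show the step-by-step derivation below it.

1

step 1: dequeue 2; queue=[0,3,4,6]; order=2
step 2: dequeue 0; queue=[3,4,6,5,7]; order=2,0
step 3: dequeue 3; queue=[4,6,5,7]; order=2,0,3
step 4: dequeue 4; queue=[6,5,7,1]; order=2,0,3,4
step 5: dequeue 6; queue=[5,7,1]; order=2,0,3,4,6
step 6: dequeue 5; queue=[7,1]; order=2,0,3,4,6,5
step 7: dequeue 7; queue=[1]; order=2,0,3,4,6,5,7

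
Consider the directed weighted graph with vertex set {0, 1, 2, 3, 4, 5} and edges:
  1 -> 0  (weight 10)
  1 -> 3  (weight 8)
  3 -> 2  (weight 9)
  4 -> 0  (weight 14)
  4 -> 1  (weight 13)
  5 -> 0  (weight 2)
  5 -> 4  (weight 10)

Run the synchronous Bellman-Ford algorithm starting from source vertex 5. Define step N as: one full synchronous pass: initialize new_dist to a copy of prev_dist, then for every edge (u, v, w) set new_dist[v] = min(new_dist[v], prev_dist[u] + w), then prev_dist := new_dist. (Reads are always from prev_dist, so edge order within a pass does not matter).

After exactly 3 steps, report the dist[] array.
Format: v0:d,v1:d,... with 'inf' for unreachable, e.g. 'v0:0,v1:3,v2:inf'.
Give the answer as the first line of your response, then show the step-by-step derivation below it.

v0:2,v1:23,v2:inf,v3:31,v4:10,v5:0

step 1: dist = v0:2,v1:inf,v2:inf,v3:inf,v4:10,v5:0
step 2: dist = v0:2,v1:23,v2:inf,v3:inf,v4:10,v5:0
step 3: dist = v0:2,v1:23,v2:inf,v3:31,v4:10,v5:0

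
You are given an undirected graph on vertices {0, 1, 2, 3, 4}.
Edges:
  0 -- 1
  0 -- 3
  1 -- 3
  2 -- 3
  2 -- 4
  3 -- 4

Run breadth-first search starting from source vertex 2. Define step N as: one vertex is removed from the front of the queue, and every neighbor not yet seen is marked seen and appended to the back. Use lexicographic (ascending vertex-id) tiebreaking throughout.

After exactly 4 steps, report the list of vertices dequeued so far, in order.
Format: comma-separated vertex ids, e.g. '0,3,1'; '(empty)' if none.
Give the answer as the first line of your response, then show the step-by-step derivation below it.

2,3,4,0

step 1: dequeue 2; queue=[3,4]; order=2
step 2: dequeue 3; queue=[4,0,1]; order=2,3
step 3: dequeue 4; queue=[0,1]; order=2,3,4
step 4: dequeue 0; queue=[1]; order=2,3,4,0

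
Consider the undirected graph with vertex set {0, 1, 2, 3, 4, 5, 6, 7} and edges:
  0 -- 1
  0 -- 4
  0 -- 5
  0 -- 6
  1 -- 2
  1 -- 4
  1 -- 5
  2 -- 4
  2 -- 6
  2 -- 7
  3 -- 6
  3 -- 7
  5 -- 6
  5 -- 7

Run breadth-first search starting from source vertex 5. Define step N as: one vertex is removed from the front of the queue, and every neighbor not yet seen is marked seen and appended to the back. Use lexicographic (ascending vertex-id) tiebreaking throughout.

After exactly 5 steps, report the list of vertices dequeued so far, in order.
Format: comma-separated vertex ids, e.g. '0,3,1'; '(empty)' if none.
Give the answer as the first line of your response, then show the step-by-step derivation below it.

5,0,1,6,7

step 1: dequeue 5; queue=[0,1,6,7]; order=5
step 2: dequeue 0; queue=[1,6,7,4]; order=5,0
step 3: dequeue 1; queue=[6,7,4,2]; order=5,0,1
step 4: dequeue 6; queue=[7,4,2,3]; order=5,0,1,6
step 5: dequeue 7; queue=[4,2,3]; order=5,0,1,6,7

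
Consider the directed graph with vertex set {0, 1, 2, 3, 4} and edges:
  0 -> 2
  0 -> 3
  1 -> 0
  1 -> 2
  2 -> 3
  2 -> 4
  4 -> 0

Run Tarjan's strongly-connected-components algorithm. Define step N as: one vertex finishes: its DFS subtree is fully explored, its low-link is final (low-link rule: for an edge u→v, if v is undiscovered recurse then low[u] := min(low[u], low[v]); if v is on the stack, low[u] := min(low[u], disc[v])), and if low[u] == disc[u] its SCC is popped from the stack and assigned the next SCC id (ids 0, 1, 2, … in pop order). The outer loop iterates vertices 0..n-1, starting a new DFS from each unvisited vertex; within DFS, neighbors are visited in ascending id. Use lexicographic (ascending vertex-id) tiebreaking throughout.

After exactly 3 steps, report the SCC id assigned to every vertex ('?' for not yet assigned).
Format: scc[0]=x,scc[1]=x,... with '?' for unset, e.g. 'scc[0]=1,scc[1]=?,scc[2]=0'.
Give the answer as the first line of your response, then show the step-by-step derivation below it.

scc[0]=?,scc[1]=?,scc[2]=?,scc[3]=0,scc[4]=?

step 1: low=(low[0]=0,low[1]=?,low[2]=1,low[3]=2,low[4]=?); scc=(scc[0]=?,scc[1]=?,scc[2]=?,scc[3]=0,scc[4]=?)
step 2: low=(low[0]=0,low[1]=?,low[2]=1,low[3]=2,low[4]=0); scc=(scc[0]=?,scc[1]=?,scc[2]=?,scc[3]=0,scc[4]=?)
step 3: low=(low[0]=0,low[1]=?,low[2]=0,low[3]=2,low[4]=0); scc=(scc[0]=?,scc[1]=?,scc[2]=?,scc[3]=0,scc[4]=?)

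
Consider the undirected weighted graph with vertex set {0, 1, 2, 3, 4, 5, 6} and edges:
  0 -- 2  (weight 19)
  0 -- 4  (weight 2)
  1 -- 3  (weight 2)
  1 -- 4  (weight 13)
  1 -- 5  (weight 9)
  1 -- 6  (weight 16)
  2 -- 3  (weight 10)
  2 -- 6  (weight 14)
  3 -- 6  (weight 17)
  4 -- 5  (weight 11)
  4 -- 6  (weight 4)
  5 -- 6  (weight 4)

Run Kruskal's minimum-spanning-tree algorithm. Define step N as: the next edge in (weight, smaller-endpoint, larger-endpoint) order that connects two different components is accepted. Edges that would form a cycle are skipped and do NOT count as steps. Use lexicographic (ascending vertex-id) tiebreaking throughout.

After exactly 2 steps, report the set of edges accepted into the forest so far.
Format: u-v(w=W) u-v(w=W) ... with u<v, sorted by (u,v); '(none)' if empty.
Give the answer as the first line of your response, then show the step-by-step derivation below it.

0-4(w=2) 1-3(w=2)

step 1: add edge 0-4 (w=2); MST = {0-4(w=2)}
step 2: add edge 1-3 (w=2); MST = {0-4(w=2) 1-3(w=2)}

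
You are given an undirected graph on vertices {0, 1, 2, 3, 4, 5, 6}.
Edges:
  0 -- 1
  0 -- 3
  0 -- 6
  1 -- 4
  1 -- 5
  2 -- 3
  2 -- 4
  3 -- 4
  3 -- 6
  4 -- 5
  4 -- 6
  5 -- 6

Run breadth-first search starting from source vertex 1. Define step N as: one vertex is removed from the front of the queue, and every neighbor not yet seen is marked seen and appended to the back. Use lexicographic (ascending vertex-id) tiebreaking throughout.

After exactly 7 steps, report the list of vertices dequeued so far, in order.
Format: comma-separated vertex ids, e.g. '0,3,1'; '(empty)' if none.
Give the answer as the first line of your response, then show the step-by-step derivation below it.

1,0,4,5,3,6,2

step 1: dequeue 1; queue=[0,4,5]; order=1
step 2: dequeue 0; queue=[4,5,3,6]; order=1,0
step 3: dequeue 4; queue=[5,3,6,2]; order=1,0,4
step 4: dequeue 5; queue=[3,6,2]; order=1,0,4,5
step 5: dequeue 3; queue=[6,2]; order=1,0,4,5,3
step 6: dequeue 6; queue=[2]; order=1,0,4,5,3,6
step 7: dequeue 2; queue=[(empty)]; order=1,0,4,5,3,6,2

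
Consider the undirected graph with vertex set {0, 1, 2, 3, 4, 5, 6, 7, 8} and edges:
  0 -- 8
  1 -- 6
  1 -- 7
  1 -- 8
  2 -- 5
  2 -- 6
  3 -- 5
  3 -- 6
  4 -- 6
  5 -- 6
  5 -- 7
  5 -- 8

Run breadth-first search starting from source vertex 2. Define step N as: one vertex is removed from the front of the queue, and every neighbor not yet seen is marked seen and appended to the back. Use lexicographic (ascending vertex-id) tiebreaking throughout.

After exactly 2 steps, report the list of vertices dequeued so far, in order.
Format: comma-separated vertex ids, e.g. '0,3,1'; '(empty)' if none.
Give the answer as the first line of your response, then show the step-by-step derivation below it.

2,5

step 1: dequeue 2; queue=[5,6]; order=2
step 2: dequeue 5; queue=[6,3,7,8]; order=2,5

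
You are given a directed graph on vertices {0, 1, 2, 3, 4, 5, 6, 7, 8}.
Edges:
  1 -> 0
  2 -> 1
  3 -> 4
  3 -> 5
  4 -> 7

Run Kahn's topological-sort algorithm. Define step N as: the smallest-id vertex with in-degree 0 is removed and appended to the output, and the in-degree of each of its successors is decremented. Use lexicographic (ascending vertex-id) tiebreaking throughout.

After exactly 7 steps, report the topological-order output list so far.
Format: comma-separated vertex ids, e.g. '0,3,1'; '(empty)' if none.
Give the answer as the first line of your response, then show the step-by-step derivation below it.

2,1,0,3,4,5,6

step 1: output 2; order=[2]; indeg=(1,0,0,0,1,1,0,1,0)
step 2: output 1; order=[2,1]; indeg=(0,0,0,0,1,1,0,1,0)
step 3: output 0; order=[2,1,0]; indeg=(0,0,0,0,1,1,0,1,0)
step 4: output 3; order=[2,1,0,3]; indeg=(0,0,0,0,0,0,0,1,0)
step 5: output 4; order=[2,1,0,3,4]; indeg=(0,0,0,0,0,0,0,0,0)
step 6: output 5; order=[2,1,0,3,4,5]; indeg=(0,0,0,0,0,0,0,0,0)
step 7: output 6; order=[2,1,0,3,4,5,6]; indeg=(0,0,0,0,0,0,0,0,0)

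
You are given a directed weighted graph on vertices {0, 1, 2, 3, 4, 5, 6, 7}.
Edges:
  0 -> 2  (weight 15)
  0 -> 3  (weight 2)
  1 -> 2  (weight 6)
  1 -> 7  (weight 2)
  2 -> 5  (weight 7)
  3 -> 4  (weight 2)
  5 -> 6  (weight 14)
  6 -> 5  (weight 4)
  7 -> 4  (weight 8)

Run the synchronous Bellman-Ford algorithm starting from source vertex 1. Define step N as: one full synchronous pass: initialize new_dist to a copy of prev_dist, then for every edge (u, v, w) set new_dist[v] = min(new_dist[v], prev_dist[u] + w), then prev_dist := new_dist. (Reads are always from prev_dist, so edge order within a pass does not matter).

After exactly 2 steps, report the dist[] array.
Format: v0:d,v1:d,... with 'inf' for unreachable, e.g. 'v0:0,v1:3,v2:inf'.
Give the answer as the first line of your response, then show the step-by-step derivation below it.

v0:inf,v1:0,v2:6,v3:inf,v4:10,v5:13,v6:inf,v7:2

step 1: dist = v0:inf,v1:0,v2:6,v3:inf,v4:inf,v5:inf,v6:inf,v7:2
step 2: dist = v0:inf,v1:0,v2:6,v3:inf,v4:10,v5:13,v6:inf,v7:2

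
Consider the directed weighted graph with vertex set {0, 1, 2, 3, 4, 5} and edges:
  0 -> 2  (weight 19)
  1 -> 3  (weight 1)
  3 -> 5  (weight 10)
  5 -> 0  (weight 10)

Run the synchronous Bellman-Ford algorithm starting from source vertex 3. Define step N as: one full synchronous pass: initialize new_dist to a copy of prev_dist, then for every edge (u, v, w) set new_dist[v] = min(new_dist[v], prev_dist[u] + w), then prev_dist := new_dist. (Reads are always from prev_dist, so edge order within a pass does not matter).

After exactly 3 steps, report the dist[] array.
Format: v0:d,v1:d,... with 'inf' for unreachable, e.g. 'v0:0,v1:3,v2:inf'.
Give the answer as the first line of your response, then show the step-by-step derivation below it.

v0:20,v1:inf,v2:39,v3:0,v4:inf,v5:10

step 1: dist = v0:inf,v1:inf,v2:inf,v3:0,v4:inf,v5:10
step 2: dist = v0:20,v1:inf,v2:inf,v3:0,v4:inf,v5:10
step 3: dist = v0:20,v1:inf,v2:39,v3:0,v4:inf,v5:10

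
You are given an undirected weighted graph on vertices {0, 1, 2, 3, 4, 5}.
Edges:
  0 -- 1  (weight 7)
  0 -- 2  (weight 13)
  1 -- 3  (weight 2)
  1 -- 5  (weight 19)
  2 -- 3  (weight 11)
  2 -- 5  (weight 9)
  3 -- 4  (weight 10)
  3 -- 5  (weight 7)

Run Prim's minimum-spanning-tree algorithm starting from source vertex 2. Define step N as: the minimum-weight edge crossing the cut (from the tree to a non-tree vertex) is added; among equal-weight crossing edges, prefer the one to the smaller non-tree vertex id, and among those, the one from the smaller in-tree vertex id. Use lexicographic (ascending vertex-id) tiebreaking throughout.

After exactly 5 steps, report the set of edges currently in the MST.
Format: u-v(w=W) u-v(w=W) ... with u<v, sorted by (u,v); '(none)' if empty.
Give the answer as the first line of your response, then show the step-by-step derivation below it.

0-1(w=7) 1-3(w=2) 2-5(w=9) 3-4(w=10) 3-5(w=7)

step 1: add edge 2-5 (w=9); MST = {2-5(w=9)}
step 2: add edge 3-5 (w=7); MST = {2-5(w=9) 3-5(w=7)}
step 3: add edge 1-3 (w=2); MST = {1-3(w=2) 2-5(w=9) 3-5(w=7)}
step 4: add edge 0-1 (w=7); MST = {0-1(w=7) 1-3(w=2) 2-5(w=9) 3-5(w=7)}
step 5: add edge 3-4 (w=10); MST = {0-1(w=7) 1-3(w=2) 2-5(w=9) 3-4(w=10) 3-5(w=7)}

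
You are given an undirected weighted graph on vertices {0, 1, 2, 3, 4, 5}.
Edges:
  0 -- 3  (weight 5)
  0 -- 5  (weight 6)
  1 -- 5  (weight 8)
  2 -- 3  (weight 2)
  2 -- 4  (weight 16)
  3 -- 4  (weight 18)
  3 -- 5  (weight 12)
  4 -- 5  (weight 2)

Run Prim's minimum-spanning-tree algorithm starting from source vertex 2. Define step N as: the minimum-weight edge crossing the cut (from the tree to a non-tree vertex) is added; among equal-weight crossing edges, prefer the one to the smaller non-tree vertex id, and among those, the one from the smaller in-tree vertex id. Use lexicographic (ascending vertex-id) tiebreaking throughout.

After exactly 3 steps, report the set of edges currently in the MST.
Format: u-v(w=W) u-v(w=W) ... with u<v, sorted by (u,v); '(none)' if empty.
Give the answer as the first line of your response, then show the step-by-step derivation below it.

0-3(w=5) 0-5(w=6) 2-3(w=2)

step 1: add edge 2-3 (w=2); MST = {2-3(w=2)}
step 2: add edge 0-3 (w=5); MST = {0-3(w=5) 2-3(w=2)}
step 3: add edge 0-5 (w=6); MST = {0-3(w=5) 0-5(w=6) 2-3(w=2)}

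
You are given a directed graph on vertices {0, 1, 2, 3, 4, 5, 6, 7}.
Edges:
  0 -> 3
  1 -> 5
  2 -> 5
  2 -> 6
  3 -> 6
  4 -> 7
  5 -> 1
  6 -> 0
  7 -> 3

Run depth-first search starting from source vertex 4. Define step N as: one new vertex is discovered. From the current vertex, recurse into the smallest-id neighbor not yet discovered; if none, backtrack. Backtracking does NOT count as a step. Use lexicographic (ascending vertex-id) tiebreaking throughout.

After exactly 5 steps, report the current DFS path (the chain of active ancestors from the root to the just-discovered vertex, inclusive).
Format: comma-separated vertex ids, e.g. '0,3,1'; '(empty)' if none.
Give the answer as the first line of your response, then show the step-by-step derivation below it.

4,7,3,6,0

step 1: discover 4; path=4; order=4
step 2: discover 7; path=4>7; order=4,7
step 3: discover 3; path=4>7>3; order=4,7,3
step 4: discover 6; path=4>7>3>6; order=4,7,3,6
step 5: discover 0; path=4>7>3>6>0; order=4,7,3,6,0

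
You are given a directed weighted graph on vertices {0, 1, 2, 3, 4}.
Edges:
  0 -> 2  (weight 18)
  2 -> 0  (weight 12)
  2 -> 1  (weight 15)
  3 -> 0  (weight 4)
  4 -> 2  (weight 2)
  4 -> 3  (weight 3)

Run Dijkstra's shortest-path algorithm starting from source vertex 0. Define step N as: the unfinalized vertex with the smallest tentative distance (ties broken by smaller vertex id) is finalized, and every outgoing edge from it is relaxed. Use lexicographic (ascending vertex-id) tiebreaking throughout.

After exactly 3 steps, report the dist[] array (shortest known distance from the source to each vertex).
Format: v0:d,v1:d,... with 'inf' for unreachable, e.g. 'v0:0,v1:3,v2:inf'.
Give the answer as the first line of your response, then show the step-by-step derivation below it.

v0:0,v1:33,v2:18,v3:inf,v4:inf

step 1: dist = v0:0,v1:inf,v2:18,v3:inf,v4:inf
step 2: dist = v0:0,v1:33,v2:18,v3:inf,v4:inf
step 3: dist = v0:0,v1:33,v2:18,v3:inf,v4:inf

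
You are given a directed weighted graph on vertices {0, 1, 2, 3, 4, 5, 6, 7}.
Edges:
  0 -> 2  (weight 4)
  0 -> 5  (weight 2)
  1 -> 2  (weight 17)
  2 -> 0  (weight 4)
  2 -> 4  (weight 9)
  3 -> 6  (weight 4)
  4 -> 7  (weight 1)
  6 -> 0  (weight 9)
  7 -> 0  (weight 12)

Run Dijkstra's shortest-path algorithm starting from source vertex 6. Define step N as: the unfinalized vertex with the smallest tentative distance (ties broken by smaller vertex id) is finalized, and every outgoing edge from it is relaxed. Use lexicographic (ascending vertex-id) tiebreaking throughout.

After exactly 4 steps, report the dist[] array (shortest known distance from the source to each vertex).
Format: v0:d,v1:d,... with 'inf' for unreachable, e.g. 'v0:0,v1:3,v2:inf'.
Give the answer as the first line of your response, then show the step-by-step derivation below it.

v0:9,v1:inf,v2:13,v3:inf,v4:22,v5:11,v6:0,v7:inf

step 1: dist = v0:9,v1:inf,v2:inf,v3:inf,v4:inf,v5:inf,v6:0,v7:inf
step 2: dist = v0:9,v1:inf,v2:13,v3:inf,v4:inf,v5:11,v6:0,v7:inf
step 3: dist = v0:9,v1:inf,v2:13,v3:inf,v4:inf,v5:11,v6:0,v7:inf
step 4: dist = v0:9,v1:inf,v2:13,v3:inf,v4:22,v5:11,v6:0,v7:inf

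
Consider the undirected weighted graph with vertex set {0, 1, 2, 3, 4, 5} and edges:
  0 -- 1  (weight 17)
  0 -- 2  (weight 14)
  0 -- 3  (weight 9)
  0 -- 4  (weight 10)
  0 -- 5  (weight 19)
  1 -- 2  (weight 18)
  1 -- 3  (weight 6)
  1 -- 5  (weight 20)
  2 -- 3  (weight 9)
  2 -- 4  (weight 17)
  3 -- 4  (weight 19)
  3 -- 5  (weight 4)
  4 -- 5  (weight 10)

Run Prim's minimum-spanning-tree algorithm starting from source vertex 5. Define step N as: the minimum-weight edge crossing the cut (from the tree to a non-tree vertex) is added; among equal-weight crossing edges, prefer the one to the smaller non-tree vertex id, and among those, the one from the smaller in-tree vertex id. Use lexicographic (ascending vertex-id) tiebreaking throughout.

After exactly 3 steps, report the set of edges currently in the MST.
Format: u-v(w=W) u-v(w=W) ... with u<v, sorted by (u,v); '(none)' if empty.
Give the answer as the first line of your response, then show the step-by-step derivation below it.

0-3(w=9) 1-3(w=6) 3-5(w=4)

step 1: add edge 3-5 (w=4); MST = {3-5(w=4)}
step 2: add edge 1-3 (w=6); MST = {1-3(w=6) 3-5(w=4)}
step 3: add edge 0-3 (w=9); MST = {0-3(w=9) 1-3(w=6) 3-5(w=4)}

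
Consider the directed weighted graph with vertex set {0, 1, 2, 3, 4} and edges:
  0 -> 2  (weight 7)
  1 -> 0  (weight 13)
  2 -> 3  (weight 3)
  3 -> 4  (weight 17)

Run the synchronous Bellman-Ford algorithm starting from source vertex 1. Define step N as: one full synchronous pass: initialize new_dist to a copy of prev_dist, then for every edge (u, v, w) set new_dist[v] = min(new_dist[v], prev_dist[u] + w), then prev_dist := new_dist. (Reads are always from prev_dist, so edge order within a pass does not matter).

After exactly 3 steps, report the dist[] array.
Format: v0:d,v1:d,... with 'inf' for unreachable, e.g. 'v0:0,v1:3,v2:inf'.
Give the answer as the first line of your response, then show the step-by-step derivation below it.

v0:13,v1:0,v2:20,v3:23,v4:inf

step 1: dist = v0:13,v1:0,v2:inf,v3:inf,v4:inf
step 2: dist = v0:13,v1:0,v2:20,v3:inf,v4:inf
step 3: dist = v0:13,v1:0,v2:20,v3:23,v4:inf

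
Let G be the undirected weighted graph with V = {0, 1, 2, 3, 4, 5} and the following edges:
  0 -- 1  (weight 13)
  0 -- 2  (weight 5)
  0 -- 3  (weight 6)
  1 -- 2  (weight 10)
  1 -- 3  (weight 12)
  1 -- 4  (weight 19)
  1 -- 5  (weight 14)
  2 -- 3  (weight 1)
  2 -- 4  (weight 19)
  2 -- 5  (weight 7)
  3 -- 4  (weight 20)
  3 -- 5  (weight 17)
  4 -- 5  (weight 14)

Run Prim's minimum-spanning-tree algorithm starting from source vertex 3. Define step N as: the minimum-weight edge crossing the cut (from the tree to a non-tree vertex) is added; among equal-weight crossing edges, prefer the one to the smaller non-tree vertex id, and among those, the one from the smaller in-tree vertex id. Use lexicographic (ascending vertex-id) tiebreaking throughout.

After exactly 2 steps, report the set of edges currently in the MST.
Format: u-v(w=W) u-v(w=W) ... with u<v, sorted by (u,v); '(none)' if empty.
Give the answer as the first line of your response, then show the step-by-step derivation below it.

0-2(w=5) 2-3(w=1)

step 1: add edge 2-3 (w=1); MST = {2-3(w=1)}
step 2: add edge 0-2 (w=5); MST = {0-2(w=5) 2-3(w=1)}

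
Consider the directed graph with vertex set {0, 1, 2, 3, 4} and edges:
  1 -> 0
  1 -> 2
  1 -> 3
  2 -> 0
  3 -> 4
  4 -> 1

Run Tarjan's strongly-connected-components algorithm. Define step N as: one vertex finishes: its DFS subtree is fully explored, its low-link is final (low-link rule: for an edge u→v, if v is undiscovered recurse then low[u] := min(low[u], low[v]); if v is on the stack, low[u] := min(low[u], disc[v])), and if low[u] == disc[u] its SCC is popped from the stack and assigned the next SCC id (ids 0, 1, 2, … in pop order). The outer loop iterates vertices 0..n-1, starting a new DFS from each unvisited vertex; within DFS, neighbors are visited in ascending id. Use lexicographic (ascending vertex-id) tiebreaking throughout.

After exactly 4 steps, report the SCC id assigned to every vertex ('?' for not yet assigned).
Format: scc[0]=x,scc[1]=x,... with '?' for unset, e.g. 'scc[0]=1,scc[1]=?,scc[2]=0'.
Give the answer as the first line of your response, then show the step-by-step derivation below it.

scc[0]=0,scc[1]=?,scc[2]=1,scc[3]=?,scc[4]=?

step 1: low=(low[0]=0,low[1]=?,low[2]=?,low[3]=?,low[4]=?); scc=(scc[0]=0,scc[1]=?,scc[2]=?,scc[3]=?,scc[4]=?)
step 2: low=(low[0]=0,low[1]=1,low[2]=2,low[3]=?,low[4]=?); scc=(scc[0]=0,scc[1]=?,scc[2]=1,scc[3]=?,scc[4]=?)
step 3: low=(low[0]=0,low[1]=1,low[2]=2,low[3]=3,low[4]=1); scc=(scc[0]=0,scc[1]=?,scc[2]=1,scc[3]=?,scc[4]=?)
step 4: low=(low[0]=0,low[1]=1,low[2]=2,low[3]=1,low[4]=1); scc=(scc[0]=0,scc[1]=?,scc[2]=1,scc[3]=?,scc[4]=?)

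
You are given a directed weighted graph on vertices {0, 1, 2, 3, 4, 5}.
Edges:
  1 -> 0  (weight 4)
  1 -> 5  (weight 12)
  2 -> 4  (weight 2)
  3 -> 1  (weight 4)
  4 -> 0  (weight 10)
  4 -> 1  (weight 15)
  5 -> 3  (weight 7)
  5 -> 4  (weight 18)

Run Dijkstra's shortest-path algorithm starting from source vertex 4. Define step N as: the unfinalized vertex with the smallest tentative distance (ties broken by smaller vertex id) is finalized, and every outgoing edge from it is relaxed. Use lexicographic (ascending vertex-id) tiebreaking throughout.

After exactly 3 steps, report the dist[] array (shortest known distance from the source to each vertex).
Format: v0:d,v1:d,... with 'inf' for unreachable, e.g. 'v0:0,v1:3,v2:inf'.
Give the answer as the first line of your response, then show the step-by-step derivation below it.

v0:10,v1:15,v2:inf,v3:inf,v4:0,v5:27

step 1: dist = v0:10,v1:15,v2:inf,v3:inf,v4:0,v5:inf
step 2: dist = v0:10,v1:15,v2:inf,v3:inf,v4:0,v5:inf
step 3: dist = v0:10,v1:15,v2:inf,v3:inf,v4:0,v5:27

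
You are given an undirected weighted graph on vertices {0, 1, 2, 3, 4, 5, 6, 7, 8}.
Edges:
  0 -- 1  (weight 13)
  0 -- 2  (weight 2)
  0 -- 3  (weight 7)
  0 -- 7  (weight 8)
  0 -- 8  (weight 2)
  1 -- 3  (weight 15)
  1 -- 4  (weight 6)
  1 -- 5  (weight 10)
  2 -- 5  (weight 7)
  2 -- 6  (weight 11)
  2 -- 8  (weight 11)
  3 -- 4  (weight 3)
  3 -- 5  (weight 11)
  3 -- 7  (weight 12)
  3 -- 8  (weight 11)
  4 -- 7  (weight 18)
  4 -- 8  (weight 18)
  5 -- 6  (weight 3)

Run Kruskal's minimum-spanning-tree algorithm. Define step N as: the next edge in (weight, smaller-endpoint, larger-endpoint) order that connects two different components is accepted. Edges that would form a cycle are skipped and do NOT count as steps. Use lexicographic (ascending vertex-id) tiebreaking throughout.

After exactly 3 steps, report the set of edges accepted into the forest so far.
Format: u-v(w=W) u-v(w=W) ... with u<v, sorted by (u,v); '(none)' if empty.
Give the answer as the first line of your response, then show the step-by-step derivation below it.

0-2(w=2) 0-8(w=2) 3-4(w=3)

step 1: add edge 0-2 (w=2); MST = {0-2(w=2)}
step 2: add edge 0-8 (w=2); MST = {0-2(w=2) 0-8(w=2)}
step 3: add edge 3-4 (w=3); MST = {0-2(w=2) 0-8(w=2) 3-4(w=3)}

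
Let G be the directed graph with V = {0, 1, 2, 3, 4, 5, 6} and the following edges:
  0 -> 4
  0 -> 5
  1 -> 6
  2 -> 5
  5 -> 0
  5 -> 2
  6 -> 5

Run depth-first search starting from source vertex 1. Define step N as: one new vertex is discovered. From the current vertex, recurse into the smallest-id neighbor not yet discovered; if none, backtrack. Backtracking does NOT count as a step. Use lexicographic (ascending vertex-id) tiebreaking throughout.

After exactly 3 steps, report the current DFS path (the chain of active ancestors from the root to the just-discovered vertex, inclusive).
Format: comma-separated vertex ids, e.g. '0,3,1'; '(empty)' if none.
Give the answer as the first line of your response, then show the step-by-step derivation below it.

1,6,5

step 1: discover 1; path=1; order=1
step 2: discover 6; path=1>6; order=1,6
step 3: discover 5; path=1>6>5; order=1,6,5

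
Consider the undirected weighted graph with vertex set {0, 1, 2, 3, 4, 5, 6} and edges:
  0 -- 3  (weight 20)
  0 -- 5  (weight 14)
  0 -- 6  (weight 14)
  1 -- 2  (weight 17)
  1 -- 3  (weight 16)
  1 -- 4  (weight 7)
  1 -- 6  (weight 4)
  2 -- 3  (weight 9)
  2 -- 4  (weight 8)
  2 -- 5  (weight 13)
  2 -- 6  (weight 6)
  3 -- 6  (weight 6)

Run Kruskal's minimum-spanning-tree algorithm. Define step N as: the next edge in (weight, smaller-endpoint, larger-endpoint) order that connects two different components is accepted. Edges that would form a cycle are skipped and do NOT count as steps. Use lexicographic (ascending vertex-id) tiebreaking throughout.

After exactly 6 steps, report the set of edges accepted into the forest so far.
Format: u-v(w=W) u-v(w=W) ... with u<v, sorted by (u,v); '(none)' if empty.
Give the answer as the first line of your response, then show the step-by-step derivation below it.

0-5(w=14) 1-4(w=7) 1-6(w=4) 2-5(w=13) 2-6(w=6) 3-6(w=6)

step 1: add edge 1-6 (w=4); MST = {1-6(w=4)}
step 2: add edge 2-6 (w=6); MST = {1-6(w=4) 2-6(w=6)}
step 3: add edge 3-6 (w=6); MST = {1-6(w=4) 2-6(w=6) 3-6(w=6)}
step 4: add edge 1-4 (w=7); MST = {1-4(w=7) 1-6(w=4) 2-6(w=6) 3-6(w=6)}
step 5: add edge 2-5 (w=13); MST = {1-4(w=7) 1-6(w=4) 2-5(w=13) 2-6(w=6) 3-6(w=6)}
step 6: add edge 0-5 (w=14); MST = {0-5(w=14) 1-4(w=7) 1-6(w=4) 2-5(w=13) 2-6(w=6) 3-6(w=6)}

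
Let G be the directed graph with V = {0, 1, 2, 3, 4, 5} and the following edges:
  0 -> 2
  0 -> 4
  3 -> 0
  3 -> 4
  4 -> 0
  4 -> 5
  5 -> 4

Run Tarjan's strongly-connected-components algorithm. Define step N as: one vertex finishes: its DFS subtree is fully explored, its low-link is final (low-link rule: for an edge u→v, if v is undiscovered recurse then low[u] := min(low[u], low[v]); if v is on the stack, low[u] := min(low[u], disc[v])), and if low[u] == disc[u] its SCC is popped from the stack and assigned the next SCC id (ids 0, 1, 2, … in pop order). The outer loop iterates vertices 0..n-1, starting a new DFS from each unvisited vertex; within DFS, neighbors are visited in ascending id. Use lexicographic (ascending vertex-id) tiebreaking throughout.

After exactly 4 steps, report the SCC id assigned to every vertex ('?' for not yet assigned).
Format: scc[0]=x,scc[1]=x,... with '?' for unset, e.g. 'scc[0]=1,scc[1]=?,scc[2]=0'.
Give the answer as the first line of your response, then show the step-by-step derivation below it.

scc[0]=1,scc[1]=?,scc[2]=0,scc[3]=?,scc[4]=1,scc[5]=1

step 1: low=(low[0]=0,low[1]=?,low[2]=1,low[3]=?,low[4]=?,low[5]=?); scc=(scc[0]=?,scc[1]=?,scc[2]=0,scc[3]=?,scc[4]=?,scc[5]=?)
step 2: low=(low[0]=0,low[1]=?,low[2]=1,low[3]=?,low[4]=0,low[5]=2); scc=(scc[0]=?,scc[1]=?,scc[2]=0,scc[3]=?,scc[4]=?,scc[5]=?)
step 3: low=(low[0]=0,low[1]=?,low[2]=1,low[3]=?,low[4]=0,low[5]=2); scc=(scc[0]=?,scc[1]=?,scc[2]=0,scc[3]=?,scc[4]=?,scc[5]=?)
step 4: low=(low[0]=0,low[1]=?,low[2]=1,low[3]=?,low[4]=0,low[5]=2); scc=(scc[0]=1,scc[1]=?,scc[2]=0,scc[3]=?,scc[4]=1,scc[5]=1)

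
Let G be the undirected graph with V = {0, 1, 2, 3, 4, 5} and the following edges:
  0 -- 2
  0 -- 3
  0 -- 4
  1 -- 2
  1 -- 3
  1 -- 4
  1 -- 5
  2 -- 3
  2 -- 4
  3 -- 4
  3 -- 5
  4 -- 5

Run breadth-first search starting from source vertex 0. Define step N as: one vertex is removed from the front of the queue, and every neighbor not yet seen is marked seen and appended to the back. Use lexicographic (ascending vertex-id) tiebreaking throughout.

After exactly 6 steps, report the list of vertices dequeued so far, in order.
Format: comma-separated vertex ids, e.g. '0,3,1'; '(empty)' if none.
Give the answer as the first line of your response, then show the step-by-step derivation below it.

0,2,3,4,1,5

step 1: dequeue 0; queue=[2,3,4]; order=0
step 2: dequeue 2; queue=[3,4,1]; order=0,2
step 3: dequeue 3; queue=[4,1,5]; order=0,2,3
step 4: dequeue 4; queue=[1,5]; order=0,2,3,4
step 5: dequeue 1; queue=[5]; order=0,2,3,4,1
step 6: dequeue 5; queue=[(empty)]; order=0,2,3,4,1,5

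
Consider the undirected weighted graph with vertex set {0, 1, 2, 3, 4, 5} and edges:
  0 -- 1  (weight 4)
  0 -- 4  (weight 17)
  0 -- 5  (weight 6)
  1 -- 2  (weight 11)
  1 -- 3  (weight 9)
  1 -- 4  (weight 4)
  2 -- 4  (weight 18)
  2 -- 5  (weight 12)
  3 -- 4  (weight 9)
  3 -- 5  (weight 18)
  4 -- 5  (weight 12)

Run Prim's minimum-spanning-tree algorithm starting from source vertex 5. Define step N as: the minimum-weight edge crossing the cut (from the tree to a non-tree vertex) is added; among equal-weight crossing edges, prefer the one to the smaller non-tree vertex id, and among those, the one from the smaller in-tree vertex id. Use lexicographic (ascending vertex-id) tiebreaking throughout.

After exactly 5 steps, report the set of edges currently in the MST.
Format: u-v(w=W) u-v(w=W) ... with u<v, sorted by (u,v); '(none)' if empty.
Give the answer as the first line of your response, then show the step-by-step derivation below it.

0-1(w=4) 0-5(w=6) 1-2(w=11) 1-3(w=9) 1-4(w=4)

step 1: add edge 0-5 (w=6); MST = {0-5(w=6)}
step 2: add edge 0-1 (w=4); MST = {0-1(w=4) 0-5(w=6)}
step 3: add edge 1-4 (w=4); MST = {0-1(w=4) 0-5(w=6) 1-4(w=4)}
step 4: add edge 1-3 (w=9); MST = {0-1(w=4) 0-5(w=6) 1-3(w=9) 1-4(w=4)}
step 5: add edge 1-2 (w=11); MST = {0-1(w=4) 0-5(w=6) 1-2(w=11) 1-3(w=9) 1-4(w=4)}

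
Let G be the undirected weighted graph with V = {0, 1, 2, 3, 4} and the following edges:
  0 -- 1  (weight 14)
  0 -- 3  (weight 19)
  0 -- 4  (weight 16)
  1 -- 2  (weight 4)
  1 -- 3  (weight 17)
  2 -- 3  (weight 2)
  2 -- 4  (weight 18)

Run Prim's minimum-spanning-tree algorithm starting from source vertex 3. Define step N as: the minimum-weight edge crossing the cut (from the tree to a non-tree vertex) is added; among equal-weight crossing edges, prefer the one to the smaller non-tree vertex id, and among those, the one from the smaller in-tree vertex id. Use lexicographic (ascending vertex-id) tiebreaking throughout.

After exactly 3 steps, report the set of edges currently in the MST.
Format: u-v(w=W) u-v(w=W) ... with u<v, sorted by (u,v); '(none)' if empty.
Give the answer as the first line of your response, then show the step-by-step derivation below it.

0-1(w=14) 1-2(w=4) 2-3(w=2)

step 1: add edge 2-3 (w=2); MST = {2-3(w=2)}
step 2: add edge 1-2 (w=4); MST = {1-2(w=4) 2-3(w=2)}
step 3: add edge 0-1 (w=14); MST = {0-1(w=14) 1-2(w=4) 2-3(w=2)}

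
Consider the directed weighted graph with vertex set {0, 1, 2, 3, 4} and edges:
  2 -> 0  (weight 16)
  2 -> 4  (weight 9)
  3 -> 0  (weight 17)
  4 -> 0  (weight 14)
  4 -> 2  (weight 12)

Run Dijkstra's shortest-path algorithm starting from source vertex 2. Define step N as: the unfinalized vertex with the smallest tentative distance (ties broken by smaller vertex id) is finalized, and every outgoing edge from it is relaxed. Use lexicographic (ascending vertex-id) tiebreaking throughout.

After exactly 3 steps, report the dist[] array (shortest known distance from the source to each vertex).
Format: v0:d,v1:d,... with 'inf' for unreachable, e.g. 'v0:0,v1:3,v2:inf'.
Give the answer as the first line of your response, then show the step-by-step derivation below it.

v0:16,v1:inf,v2:0,v3:inf,v4:9

step 1: dist = v0:16,v1:inf,v2:0,v3:inf,v4:9
step 2: dist = v0:16,v1:inf,v2:0,v3:inf,v4:9
step 3: dist = v0:16,v1:inf,v2:0,v3:inf,v4:9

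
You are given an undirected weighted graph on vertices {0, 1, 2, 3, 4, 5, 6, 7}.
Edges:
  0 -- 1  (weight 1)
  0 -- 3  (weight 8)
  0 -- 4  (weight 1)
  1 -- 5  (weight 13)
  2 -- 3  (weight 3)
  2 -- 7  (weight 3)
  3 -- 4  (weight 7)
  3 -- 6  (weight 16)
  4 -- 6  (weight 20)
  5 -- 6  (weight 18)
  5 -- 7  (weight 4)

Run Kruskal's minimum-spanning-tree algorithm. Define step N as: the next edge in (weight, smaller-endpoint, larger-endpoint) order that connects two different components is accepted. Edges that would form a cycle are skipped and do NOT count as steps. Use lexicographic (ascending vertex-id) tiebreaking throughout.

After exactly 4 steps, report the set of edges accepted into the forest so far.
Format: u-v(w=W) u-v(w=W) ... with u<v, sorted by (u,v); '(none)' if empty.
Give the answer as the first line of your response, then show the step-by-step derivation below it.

0-1(w=1) 0-4(w=1) 2-3(w=3) 2-7(w=3)

step 1: add edge 0-1 (w=1); MST = {0-1(w=1)}
step 2: add edge 0-4 (w=1); MST = {0-1(w=1) 0-4(w=1)}
step 3: add edge 2-3 (w=3); MST = {0-1(w=1) 0-4(w=1) 2-3(w=3)}
step 4: add edge 2-7 (w=3); MST = {0-1(w=1) 0-4(w=1) 2-3(w=3) 2-7(w=3)}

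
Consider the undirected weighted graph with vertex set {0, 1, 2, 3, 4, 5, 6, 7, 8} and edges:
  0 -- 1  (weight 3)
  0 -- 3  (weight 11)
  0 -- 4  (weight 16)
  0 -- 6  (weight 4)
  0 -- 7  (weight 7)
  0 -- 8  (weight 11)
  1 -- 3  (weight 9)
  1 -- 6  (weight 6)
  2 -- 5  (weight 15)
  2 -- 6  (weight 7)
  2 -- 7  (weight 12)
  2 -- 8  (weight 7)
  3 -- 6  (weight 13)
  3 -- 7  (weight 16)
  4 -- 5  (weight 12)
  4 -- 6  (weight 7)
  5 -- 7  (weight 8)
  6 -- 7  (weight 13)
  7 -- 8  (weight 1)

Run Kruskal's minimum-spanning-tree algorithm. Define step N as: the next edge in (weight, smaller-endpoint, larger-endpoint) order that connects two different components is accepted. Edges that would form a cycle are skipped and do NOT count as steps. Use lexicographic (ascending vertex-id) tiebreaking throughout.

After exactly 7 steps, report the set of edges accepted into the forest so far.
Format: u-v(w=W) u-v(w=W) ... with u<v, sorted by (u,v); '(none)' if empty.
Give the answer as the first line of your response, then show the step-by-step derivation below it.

0-1(w=3) 0-6(w=4) 0-7(w=7) 2-6(w=7) 4-6(w=7) 5-7(w=8) 7-8(w=1)

step 1: add edge 7-8 (w=1); MST = {7-8(w=1)}
step 2: add edge 0-1 (w=3); MST = {0-1(w=3) 7-8(w=1)}
step 3: add edge 0-6 (w=4); MST = {0-1(w=3) 0-6(w=4) 7-8(w=1)}
step 4: add edge 0-7 (w=7); MST = {0-1(w=3) 0-6(w=4) 0-7(w=7) 7-8(w=1)}
step 5: add edge 2-6 (w=7); MST = {0-1(w=3) 0-6(w=4) 0-7(w=7) 2-6(w=7) 7-8(w=1)}
step 6: add edge 4-6 (w=7); MST = {0-1(w=3) 0-6(w=4) 0-7(w=7) 2-6(w=7) 4-6(w=7) 7-8(w=1)}
step 7: add edge 5-7 (w=8); MST = {0-1(w=3) 0-6(w=4) 0-7(w=7) 2-6(w=7) 4-6(w=7) 5-7(w=8) 7-8(w=1)}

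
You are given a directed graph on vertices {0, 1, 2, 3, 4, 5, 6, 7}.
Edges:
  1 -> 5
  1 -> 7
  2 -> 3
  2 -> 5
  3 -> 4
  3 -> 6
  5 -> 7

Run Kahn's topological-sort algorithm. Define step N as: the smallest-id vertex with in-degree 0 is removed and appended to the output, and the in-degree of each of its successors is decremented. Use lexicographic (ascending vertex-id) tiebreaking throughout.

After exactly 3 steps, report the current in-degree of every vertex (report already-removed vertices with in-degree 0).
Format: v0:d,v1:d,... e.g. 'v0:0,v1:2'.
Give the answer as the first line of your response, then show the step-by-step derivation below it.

v0:0,v1:0,v2:0,v3:0,v4:1,v5:0,v6:1,v7:1

step 1: output 0; order=[0]; indeg=(0,0,0,1,1,2,1,2)
step 2: output 1; order=[0,1]; indeg=(0,0,0,1,1,1,1,1)
step 3: output 2; order=[0,1,2]; indeg=(0,0,0,0,1,0,1,1)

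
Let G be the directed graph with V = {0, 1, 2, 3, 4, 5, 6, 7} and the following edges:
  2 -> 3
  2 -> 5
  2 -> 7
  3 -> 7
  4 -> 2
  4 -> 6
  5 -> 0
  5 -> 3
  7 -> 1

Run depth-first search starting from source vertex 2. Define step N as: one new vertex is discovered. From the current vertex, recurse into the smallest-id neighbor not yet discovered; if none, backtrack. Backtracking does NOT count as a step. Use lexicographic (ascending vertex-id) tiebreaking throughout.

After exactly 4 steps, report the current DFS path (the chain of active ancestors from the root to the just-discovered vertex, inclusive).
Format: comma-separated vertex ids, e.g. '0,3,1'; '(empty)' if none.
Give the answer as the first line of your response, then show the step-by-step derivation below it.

2,3,7,1

step 1: discover 2; path=2; order=2
step 2: discover 3; path=2>3; order=2,3
step 3: discover 7; path=2>3>7; order=2,3,7
step 4: discover 1; path=2>3>7>1; order=2,3,7,1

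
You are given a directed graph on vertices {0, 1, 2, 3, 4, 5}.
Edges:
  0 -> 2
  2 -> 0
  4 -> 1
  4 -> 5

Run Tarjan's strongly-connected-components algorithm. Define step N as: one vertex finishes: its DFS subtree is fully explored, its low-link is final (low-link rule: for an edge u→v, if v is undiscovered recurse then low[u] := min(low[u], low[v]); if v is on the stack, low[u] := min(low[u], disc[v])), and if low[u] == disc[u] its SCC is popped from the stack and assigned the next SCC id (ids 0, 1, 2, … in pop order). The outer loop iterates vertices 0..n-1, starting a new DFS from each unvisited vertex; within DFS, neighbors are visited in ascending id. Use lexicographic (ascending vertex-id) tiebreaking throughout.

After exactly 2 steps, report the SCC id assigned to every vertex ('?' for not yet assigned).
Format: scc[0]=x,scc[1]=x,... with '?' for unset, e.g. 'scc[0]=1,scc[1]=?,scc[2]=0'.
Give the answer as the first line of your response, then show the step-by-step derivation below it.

scc[0]=0,scc[1]=?,scc[2]=0,scc[3]=?,scc[4]=?,scc[5]=?

step 1: low=(low[0]=0,low[1]=?,low[2]=0,low[3]=?,low[4]=?,low[5]=?); scc=(scc[0]=?,scc[1]=?,scc[2]=?,scc[3]=?,scc[4]=?,scc[5]=?)
step 2: low=(low[0]=0,low[1]=?,low[2]=0,low[3]=?,low[4]=?,low[5]=?); scc=(scc[0]=0,scc[1]=?,scc[2]=0,scc[3]=?,scc[4]=?,scc[5]=?)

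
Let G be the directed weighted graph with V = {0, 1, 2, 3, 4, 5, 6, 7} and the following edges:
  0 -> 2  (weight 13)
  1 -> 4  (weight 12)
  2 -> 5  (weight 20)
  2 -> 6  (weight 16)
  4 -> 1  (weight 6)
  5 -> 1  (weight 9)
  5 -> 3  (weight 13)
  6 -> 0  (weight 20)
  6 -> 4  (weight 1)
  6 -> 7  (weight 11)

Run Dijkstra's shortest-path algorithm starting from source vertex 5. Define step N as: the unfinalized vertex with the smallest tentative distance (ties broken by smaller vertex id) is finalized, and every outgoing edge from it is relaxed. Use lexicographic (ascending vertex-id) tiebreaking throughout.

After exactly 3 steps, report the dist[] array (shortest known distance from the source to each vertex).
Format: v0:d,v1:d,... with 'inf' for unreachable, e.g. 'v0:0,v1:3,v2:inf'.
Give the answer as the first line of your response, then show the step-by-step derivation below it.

v0:inf,v1:9,v2:inf,v3:13,v4:21,v5:0,v6:inf,v7:inf

step 1: dist = v0:inf,v1:9,v2:inf,v3:13,v4:inf,v5:0,v6:inf,v7:inf
step 2: dist = v0:inf,v1:9,v2:inf,v3:13,v4:21,v5:0,v6:inf,v7:inf
step 3: dist = v0:inf,v1:9,v2:inf,v3:13,v4:21,v5:0,v6:inf,v7:inf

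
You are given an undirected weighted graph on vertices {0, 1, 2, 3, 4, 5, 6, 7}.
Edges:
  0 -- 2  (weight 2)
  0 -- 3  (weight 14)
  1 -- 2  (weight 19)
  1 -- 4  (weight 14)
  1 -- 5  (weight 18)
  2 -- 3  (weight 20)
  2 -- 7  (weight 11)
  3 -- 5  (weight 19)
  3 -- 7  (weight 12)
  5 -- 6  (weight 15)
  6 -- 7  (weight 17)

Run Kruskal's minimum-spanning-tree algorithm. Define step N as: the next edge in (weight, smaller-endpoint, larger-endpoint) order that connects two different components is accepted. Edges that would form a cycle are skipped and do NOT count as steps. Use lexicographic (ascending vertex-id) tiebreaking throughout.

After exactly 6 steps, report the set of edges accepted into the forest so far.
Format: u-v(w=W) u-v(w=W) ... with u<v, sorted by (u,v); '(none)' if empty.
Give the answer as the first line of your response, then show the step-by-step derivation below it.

0-2(w=2) 1-4(w=14) 2-7(w=11) 3-7(w=12) 5-6(w=15) 6-7(w=17)

step 1: add edge 0-2 (w=2); MST = {0-2(w=2)}
step 2: add edge 2-7 (w=11); MST = {0-2(w=2) 2-7(w=11)}
step 3: add edge 3-7 (w=12); MST = {0-2(w=2) 2-7(w=11) 3-7(w=12)}
step 4: add edge 1-4 (w=14); MST = {0-2(w=2) 1-4(w=14) 2-7(w=11) 3-7(w=12)}
step 5: add edge 5-6 (w=15); MST = {0-2(w=2) 1-4(w=14) 2-7(w=11) 3-7(w=12) 5-6(w=15)}
step 6: add edge 6-7 (w=17); MST = {0-2(w=2) 1-4(w=14) 2-7(w=11) 3-7(w=12) 5-6(w=15) 6-7(w=17)}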